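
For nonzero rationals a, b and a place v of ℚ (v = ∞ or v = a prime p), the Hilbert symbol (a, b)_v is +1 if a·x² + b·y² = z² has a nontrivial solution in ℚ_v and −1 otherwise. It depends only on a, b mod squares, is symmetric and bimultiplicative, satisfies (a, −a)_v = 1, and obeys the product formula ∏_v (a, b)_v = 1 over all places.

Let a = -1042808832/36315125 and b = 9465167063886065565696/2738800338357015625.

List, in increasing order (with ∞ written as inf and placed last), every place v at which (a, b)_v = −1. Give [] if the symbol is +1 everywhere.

[13, 17]

Mod squares: a ≡ -2210, b ≡ 34. Check v ∈ {∞, 2, 3, 5, 7, 11, 13, 17, 29}.
v=∞: -2210 < 0 and 34 > 0  ⇒  (a,b)_∞ = +1.
v=11: a=11^-2·(≡1), b=11^-6·(≡3) mod 11; (1|11)=+1, (3|11)=+1; (−1)^{-2·-6·5}·(+1)^-6·(+1)^-2 = +1.
v=3: a=3^2·(≡1), b=3^4·(≡1) mod 3; (1|3)=+1, (1|3)=+1; (−1)^{2·4·1}·(+1)^4·(+1)^2 = +1.
v=2: v_2(a)=19, v_2(b)=47; units ≡ 7, 1 (mod 8); ε·ε+αω+βω = 1·0+19·0+47·0 ≡ 0  ⇒  (a,b)_2 = +1.
v=7: a=7^-4·(≡1), b=7^-6·(≡5) mod 7; (1|7)=+1, (5|7)=-1; (−1)^{-4·-6·3}·(+1)^-6·(-1)^-4 = +1.
v=29: a=29^0·(≡4), b=29^-2·(≡24) mod 29; (4|29)=+1, (24|29)=+1; (−1)^{0·-2·14}·(+1)^-2·(+1)^0 = +1.
v=17: a=17^1·(≡6), b=17^3·(≡8) mod 17; (6|17)=-1, (8|17)=+1; (−1)^{1·3·8}·(-1)^3·(+1)^1 = -1.
v=5: a=5^-3·(≡3), b=5^-6·(≡4) mod 5; (3|5)=-1, (4|5)=+1; (−1)^{-3·-6·2}·(-1)^-6·(+1)^-3 = +1.
v=13: a=13^1·(≡10), b=13^2·(≡11) mod 13; (10|13)=+1, (11|13)=-1; (−1)^{1·2·6}·(+1)^2·(-1)^1 = -1.
(-2210, 34 / ℚ) ramifies at {13, 17}: a division algebra.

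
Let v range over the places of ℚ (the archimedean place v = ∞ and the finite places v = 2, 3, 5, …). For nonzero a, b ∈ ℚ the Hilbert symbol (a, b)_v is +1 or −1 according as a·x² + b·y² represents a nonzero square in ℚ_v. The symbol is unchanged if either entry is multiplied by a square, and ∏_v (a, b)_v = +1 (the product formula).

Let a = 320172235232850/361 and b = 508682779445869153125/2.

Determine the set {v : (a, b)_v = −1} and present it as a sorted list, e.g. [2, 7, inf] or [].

[2, 7, 11, 13]

(a, b) ≡ (546, 5610) mod (ℚ^×)²; places V = {2, 3, 5, 7, 11, 13, 17, 19, ∞}.
(a,b)_7: α=3, u≡2; β=4, v≡5 (mod 7); (2|7)=+1, (5|7)=-1; sign (−1)^0·+1^4·-1^3 = -1.
(a,b)_3: α=5, u≡2; β=1, v≡1 (mod 3); (2|3)=-1, (1|3)=+1; sign (−1)^1·-1^1·+1^5 = +1.
(a,b)_11: α=2, u≡10; β=5, v≡9 (mod 11); (10|11)=-1, (9|11)=+1; sign (−1)^0·-1^5·+1^2 = -1.
(a,b)_∞: sgn(546)=+, sgn(5610)=+, so +1.
(a,b)_13: α=3, u≡9; β=4, v≡2 (mod 13); (9|13)=+1, (2|13)=-1; sign (−1)^0·+1^4·-1^3 = -1.
(a,b)_5: α=2, u≡4; β=5, v≡2 (mod 5); (4|5)=+1, (2|5)=-1; sign (−1)^0·+1^5·-1^2 = +1.
(a,b)_19: α=-2, u≡3; β=0, v≡17 (mod 19); (3|19)=-1, (17|19)=+1; sign (−1)^0·-1^0·+1^-2 = +1.
(a,b)_2: α=1, β=-1; u≡1, v≡5 (mod 8); ε(u)ε(v)=0·0, αω(v)=1·1, βω(u)=-1·0; sum ≡ 1  ⇒  -1.
(a,b)_17: α=2, u≡4; β=3, v≡7 (mod 17); (4|17)=+1, (7|17)=-1; sign (−1)^0·+1^3·-1^2 = +1.
Ram(546, 5610) = {2, 7, 11, 13}; no ℚ_2-point on the conic.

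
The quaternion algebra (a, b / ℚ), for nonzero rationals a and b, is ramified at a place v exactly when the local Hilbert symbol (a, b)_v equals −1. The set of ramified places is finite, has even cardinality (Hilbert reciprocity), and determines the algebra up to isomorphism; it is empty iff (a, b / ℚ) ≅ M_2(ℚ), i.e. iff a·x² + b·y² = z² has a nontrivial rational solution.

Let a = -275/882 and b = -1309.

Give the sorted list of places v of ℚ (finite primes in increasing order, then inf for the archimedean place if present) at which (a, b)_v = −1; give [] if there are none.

[2, 7, 17, inf]

Mod squares: a ≡ -22, b ≡ -1309. Check v ∈ {∞, 2, 3, 5, 7, 11, 17}.
v=11: a=11^1·(≡4), b=11^1·(≡2) mod 11; (4|11)=+1, (2|11)=-1; (−1)^{1·1·5}·(+1)^1·(-1)^1 = +1.
v=∞: -22 < 0 and -1309 < 0  ⇒  (a,b)_∞ = -1.
v=3: a=3^-2·(≡2), b=3^0·(≡2) mod 3; (2|3)=-1, (2|3)=-1; (−1)^{-2·0·1}·(-1)^0·(-1)^-2 = +1.
v=7: a=7^-2·(≡3), b=7^1·(≡2) mod 7; (3|7)=-1, (2|7)=+1; (−1)^{-2·1·3}·(-1)^1·(+1)^-2 = -1.
v=5: a=5^2·(≡2), b=5^0·(≡1) mod 5; (2|5)=-1, (1|5)=+1; (−1)^{2·0·2}·(-1)^0·(+1)^2 = +1.
v=2: v_2(a)=-1, v_2(b)=0; units ≡ 5, 3 (mod 8); ε·ε+αω+βω = 0·1+-1·1+0·1 ≡ 1  ⇒  (a,b)_2 = -1.
v=17: a=17^0·(≡10), b=17^1·(≡8) mod 17; (10|17)=-1, (8|17)=+1; (−1)^{0·1·8}·(-1)^1·(+1)^0 = -1.
|Ram(-22, -1309)| = 4, even; anisotropic at {2, 7, 17, ∞}.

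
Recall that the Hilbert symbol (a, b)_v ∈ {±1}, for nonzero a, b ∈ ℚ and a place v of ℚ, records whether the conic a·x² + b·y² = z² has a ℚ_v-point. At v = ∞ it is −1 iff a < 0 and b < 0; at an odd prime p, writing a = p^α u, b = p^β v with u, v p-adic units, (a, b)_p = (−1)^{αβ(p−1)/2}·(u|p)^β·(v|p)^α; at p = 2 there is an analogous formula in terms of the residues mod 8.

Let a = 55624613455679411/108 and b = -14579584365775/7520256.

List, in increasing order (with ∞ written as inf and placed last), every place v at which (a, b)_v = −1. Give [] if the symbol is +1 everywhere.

Mod squares: a ≡ 897, b ≡ -16269. Check v ∈ {∞, 2, 3, 5, 11, 13, 17, 23, 29}.
v=2: v_2(a)=-2, v_2(b)=-14; units ≡ 1, 3 (mod 8); ε·ε+αω+βω = 0·1+-2·1+-14·0 ≡ 0  ⇒  (a,b)_2 = +1.
v=3: a=3^-3·(≡2), b=3^-3·(≡1) mod 3; (2|3)=-1, (1|3)=+1; (−1)^{-3·-3·1}·(-1)^-3·(+1)^-3 = +1.
v=5: a=5^0·(≡2), b=5^2·(≡4) mod 5; (2|5)=-1, (4|5)=+1; (−1)^{0·2·2}·(-1)^2·(+1)^0 = +1.
v=13: a=13^5·(≡3), b=13^4·(≡6) mod 13; (3|13)=+1, (6|13)=-1; (−1)^{5·4·6}·(+1)^4·(-1)^5 = -1.
v=17: a=17^0·(≡16), b=17^-1·(≡7) mod 17; (16|17)=+1, (7|17)=-1; (−1)^{0·-1·8}·(+1)^-1·(-1)^0 = +1.
v=23: a=23^3·(≡2), b=23^2·(≡11) mod 23; (2|23)=+1, (11|23)=-1; (−1)^{3·2·11}·(+1)^2·(-1)^3 = -1.
v=29: a=29^2·(≡19), b=29^1·(≡15) mod 29; (19|29)=-1, (15|29)=-1; (−1)^{2·1·14}·(-1)^1·(-1)^2 = -1.
v=∞: 897 > 0 and -16269 < 0  ⇒  (a,b)_∞ = +1.
v=11: a=11^4·(≡8), b=11^3·(≡7) mod 11; (8|11)=-1, (7|11)=-1; (−1)^{4·3·5}·(-1)^3·(-1)^4 = -1.
|Ram(897, -16269)| = 4, even; anisotropic at {11, 13, 23, 29}.

[11, 13, 23, 29]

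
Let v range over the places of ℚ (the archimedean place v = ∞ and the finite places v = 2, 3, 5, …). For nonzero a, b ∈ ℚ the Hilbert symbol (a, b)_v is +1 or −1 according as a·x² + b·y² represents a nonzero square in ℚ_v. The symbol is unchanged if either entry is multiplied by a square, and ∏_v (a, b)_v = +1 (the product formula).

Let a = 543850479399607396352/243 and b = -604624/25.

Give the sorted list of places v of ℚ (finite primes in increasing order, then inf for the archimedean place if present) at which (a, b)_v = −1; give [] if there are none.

(a, b) ≡ (1115758014, -37789) mod (ℚ^×)²; places V = {2, 3, 5, 7, 19, 23, 31, 37, 53, ∞}.
(a,b)_53: α=3, u≡14; β=1, v≡44 (mod 53); (14|53)=-1, (44|53)=+1; sign (−1)^0·-1^1·+1^3 = -1.
(a,b)_7: α=1, u≡6; β=0, v≡2 (mod 7); (6|7)=-1, (2|7)=+1; sign (−1)^0·-1^0·+1^1 = +1.
(a,b)_31: α=3, u≡7; β=1, v≡6 (mod 31); (7|31)=+1, (6|31)=-1; sign (−1)^1·+1^1·-1^3 = +1.
(a,b)_23: α=3, u≡8; β=1, v≡12 (mod 23); (8|23)=+1, (12|23)=+1; sign (−1)^1·+1^1·+1^3 = -1.
(a,b)_37: α=1, u≡7; β=0, v≡16 (mod 37); (7|37)=+1, (16|37)=+1; sign (−1)^0·+1^0·+1^1 = +1.
(a,b)_∞: sgn(1115758014)=+, sgn(-37789)=−, so +1.
(a,b)_3: α=-5, u≡2; β=0, v≡2 (mod 3); (2|3)=-1, (2|3)=-1; sign (−1)^0·-1^0·-1^-5 = -1.
(a,b)_19: α=1, u≡18; β=0, v≡18 (mod 19); (18|19)=-1, (18|19)=-1; sign (−1)^0·-1^0·-1^1 = -1.
(a,b)_5: α=0, u≡4; β=-2, v≡1 (mod 5); (4|5)=+1, (1|5)=+1; sign (−1)^0·+1^-2·+1^0 = +1.
(a,b)_2: α=11, β=4; u≡7, v≡3 (mod 8); ε(u)ε(v)=1·1, αω(v)=11·1, βω(u)=4·0; sum ≡ 0  ⇒  +1.
|Ram(1115758014, -37789)| = 4, even; anisotropic at {3, 19, 23, 53}.

[3, 19, 23, 53]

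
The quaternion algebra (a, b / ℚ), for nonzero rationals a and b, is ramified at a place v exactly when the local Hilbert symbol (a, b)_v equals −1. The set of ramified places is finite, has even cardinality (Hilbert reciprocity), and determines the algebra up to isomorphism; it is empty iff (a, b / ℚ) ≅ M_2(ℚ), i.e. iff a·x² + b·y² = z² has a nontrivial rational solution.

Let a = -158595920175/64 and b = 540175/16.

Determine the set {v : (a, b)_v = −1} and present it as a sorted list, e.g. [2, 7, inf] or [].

(a, b) ≡ (-3927, 21607) mod (ℚ^×)²; places V = {2, 3, 5, 7, 11, 17, 31, 41, ∞}.
(a,b)_41: α=2, u≡21; β=1, v≡6 (mod 41); (21|41)=+1, (6|41)=-1; sign (−1)^0·+1^1·-1^2 = +1.
(a,b)_11: α=1, u≡6; β=0, v≡4 (mod 11); (6|11)=-1, (4|11)=+1; sign (−1)^0·-1^0·+1^1 = +1.
(a,b)_31: α=2, u≡7; β=1, v≡6 (mod 31); (7|31)=+1, (6|31)=-1; sign (−1)^0·+1^1·-1^2 = +1.
(a,b)_5: α=2, u≡2; β=2, v≡2 (mod 5); (2|5)=-1, (2|5)=-1; sign (−1)^0·-1^2·-1^2 = +1.
(a,b)_7: α=1, u≡6; β=0, v≡3 (mod 7); (6|7)=-1, (3|7)=-1; sign (−1)^0·-1^0·-1^1 = -1.
(a,b)_3: α=1, u≡2; β=0, v≡1 (mod 3); (2|3)=-1, (1|3)=+1; sign (−1)^0·-1^0·+1^1 = +1.
(a,b)_∞: sgn(-3927)=−, sgn(21607)=+, so +1.
(a,b)_2: α=-6, β=-4; u≡1, v≡7 (mod 8); ε(u)ε(v)=0·1, αω(v)=-6·0, βω(u)=-4·0; sum ≡ 0  ⇒  +1.
(a,b)_17: α=1, u≡14; β=1, v≡15 (mod 17); (14|17)=-1, (15|17)=+1; sign (−1)^0·-1^1·+1^1 = -1.
|Ram(-3927, 21607)| = 2, even; anisotropic at {7, 17}.

[7, 17]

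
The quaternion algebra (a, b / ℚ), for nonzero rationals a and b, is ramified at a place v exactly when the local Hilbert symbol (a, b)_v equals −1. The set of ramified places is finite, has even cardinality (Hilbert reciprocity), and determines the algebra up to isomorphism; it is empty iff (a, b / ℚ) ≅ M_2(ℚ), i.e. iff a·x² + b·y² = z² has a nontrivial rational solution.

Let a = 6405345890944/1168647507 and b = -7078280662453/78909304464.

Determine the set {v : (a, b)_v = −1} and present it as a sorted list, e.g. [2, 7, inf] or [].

[3, 13]

(a, b) ≡ (462, -13) mod (ℚ^×)²; places V = {2, 3, 7, 11, 13, 17, 37, 43, 53, ∞}.
(a,b)_7: α=1, u≡6; β=4, v≡1 (mod 7); (6|7)=-1, (1|7)=+1; sign (−1)^0·-1^4·+1^1 = +1.
(a,b)_53: α=2, u≡16; β=0, v≡13 (mod 53); (16|53)=+1, (13|53)=+1; sign (−1)^0·+1^0·+1^2 = +1.
(a,b)_37: α=2, u≡24; β=4, v≡14 (mod 37); (24|37)=-1, (14|37)=-1; sign (−1)^0·-1^4·-1^2 = +1.
(a,b)_17: α=-2, u≡6; β=-4, v≡16 (mod 17); (6|17)=-1, (16|17)=+1; sign (−1)^0·-1^-4·+1^-2 = +1.
(a,b)_43: α=-2, u≡26; β=0, v≡30 (mod 43); (26|43)=-1, (30|43)=-1; sign (−1)^0·-1^0·-1^-2 = +1.
(a,b)_2: α=7, β=-4; u≡7, v≡3 (mod 8); ε(u)ε(v)=1·1, αω(v)=7·1, βω(u)=-4·0; sum ≡ 0  ⇒  +1.
(a,b)_∞: sgn(462)=+, sgn(-13)=−, so +1.
(a,b)_11: α=1, u≡3; β=2, v≡4 (mod 11); (3|11)=+1, (4|11)=+1; sign (−1)^0·+1^2·+1^1 = +1.
(a,b)_3: α=-7, u≡1; β=-10, v≡2 (mod 3); (1|3)=+1, (2|3)=-1; sign (−1)^0·+1^-10·-1^-7 = -1.
(a,b)_13: α=2, u≡8; β=1, v≡3 (mod 13); (8|13)=-1, (3|13)=+1; sign (−1)^0·-1^1·+1^2 = -1.
(462, -13 / ℚ) ramifies at {3, 13}: a division algebra.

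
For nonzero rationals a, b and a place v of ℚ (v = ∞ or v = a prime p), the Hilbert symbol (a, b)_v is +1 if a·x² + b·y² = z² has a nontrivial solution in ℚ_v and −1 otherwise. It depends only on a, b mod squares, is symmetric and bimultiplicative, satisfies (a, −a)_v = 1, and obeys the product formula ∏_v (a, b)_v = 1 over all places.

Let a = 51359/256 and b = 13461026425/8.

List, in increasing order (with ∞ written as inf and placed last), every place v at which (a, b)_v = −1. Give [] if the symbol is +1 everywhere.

[7, 19, 23, 29]

(a, b) ≡ (51359, 448514) mod (ℚ^×)²; places V = {2, 5, 7, 11, 19, 23, 29, 37, ∞}.
(a,b)_2: α=-8, β=-3; u≡7, v≡1 (mod 8); ε(u)ε(v)=1·0, αω(v)=-8·0, βω(u)=-3·0; sum ≡ 0  ⇒  +1.
(a,b)_19: α=0, u≡15; β=1, v≡2 (mod 19); (15|19)=-1, (2|19)=-1; sign (−1)^0·-1^1·-1^0 = -1.
(a,b)_29: α=1, u≡17; β=1, v≡28 (mod 29); (17|29)=-1, (28|29)=+1; sign (−1)^0·-1^1·+1^1 = -1.
(a,b)_23: α=1, u≡16; β=0, v≡10 (mod 23); (16|23)=+1, (10|23)=-1; sign (−1)^0·+1^0·-1^1 = -1.
(a,b)_11: α=1, u≡9; β=1, v≡10 (mod 11); (9|11)=+1, (10|11)=-1; sign (−1)^1·+1^1·-1^1 = +1.
(a,b)_37: α=0, u≡36; β=1, v≡32 (mod 37); (36|37)=+1, (32|37)=-1; sign (−1)^0·+1^1·-1^0 = +1.
(a,b)_5: α=0, u≡4; β=2, v≡4 (mod 5); (4|5)=+1, (4|5)=+1; sign (−1)^0·+1^2·+1^0 = +1.
(a,b)_∞: sgn(51359)=+, sgn(448514)=+, so +1.
(a,b)_7: α=1, u≡2; β=4, v≡6 (mod 7); (2|7)=+1, (6|7)=-1; sign (−1)^0·+1^4·-1^1 = -1.
Ram(51359, 448514) = {7, 19, 23, 29}; no ℚ_7-point on the conic.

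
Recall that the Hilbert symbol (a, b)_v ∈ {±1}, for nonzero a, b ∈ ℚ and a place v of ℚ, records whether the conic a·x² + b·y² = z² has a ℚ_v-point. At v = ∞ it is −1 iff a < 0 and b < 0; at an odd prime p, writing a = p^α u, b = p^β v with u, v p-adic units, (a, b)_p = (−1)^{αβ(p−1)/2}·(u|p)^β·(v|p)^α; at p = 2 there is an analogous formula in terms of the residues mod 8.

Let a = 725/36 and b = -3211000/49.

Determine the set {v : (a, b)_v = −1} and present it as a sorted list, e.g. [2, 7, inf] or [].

[2, 19]

(a, b) ≡ (29, -190) mod (ℚ^×)²; places V = {2, 3, 5, 7, 13, 19, 29, ∞}.
(a,b)_2: α=-2, β=3; u≡5, v≡1 (mod 8); ε(u)ε(v)=0·0, αω(v)=-2·0, βω(u)=3·1; sum ≡ 1  ⇒  -1.
(a,b)_13: α=0, u≡1; β=2, v≡11 (mod 13); (1|13)=+1, (11|13)=-1; sign (−1)^0·+1^2·-1^0 = +1.
(a,b)_19: α=0, u≡8; β=1, v≡16 (mod 19); (8|19)=-1, (16|19)=+1; sign (−1)^0·-1^1·+1^0 = -1.
(a,b)_7: α=0, u≡4; β=-2, v≡5 (mod 7); (4|7)=+1, (5|7)=-1; sign (−1)^0·+1^-2·-1^0 = +1.
(a,b)_∞: sgn(29)=+, sgn(-190)=−, so +1.
(a,b)_29: α=1, u≡16; β=0, v≡23 (mod 29); (16|29)=+1, (23|29)=+1; sign (−1)^0·+1^0·+1^1 = +1.
(a,b)_3: α=-2, u≡2; β=0, v≡2 (mod 3); (2|3)=-1, (2|3)=-1; sign (−1)^0·-1^0·-1^-2 = +1.
(a,b)_5: α=2, u≡4; β=3, v≡3 (mod 5); (4|5)=+1, (3|5)=-1; sign (−1)^0·+1^3·-1^2 = +1.
(29, -190 / ℚ) ramifies at {2, 19}: a division algebra.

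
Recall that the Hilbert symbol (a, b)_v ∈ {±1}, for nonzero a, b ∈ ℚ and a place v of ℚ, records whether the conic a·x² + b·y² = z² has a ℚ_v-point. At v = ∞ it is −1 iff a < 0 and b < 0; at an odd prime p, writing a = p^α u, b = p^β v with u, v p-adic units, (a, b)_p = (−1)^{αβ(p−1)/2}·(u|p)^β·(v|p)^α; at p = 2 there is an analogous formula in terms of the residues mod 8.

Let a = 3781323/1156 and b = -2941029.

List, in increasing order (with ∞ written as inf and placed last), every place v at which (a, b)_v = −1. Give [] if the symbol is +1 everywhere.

Mod squares: a ≡ 5187, b ≡ -741. Check v ∈ {∞, 2, 3, 7, 13, 17, 19}.
v=13: a=13^1·(≡4), b=13^1·(≡6) mod 13; (4|13)=+1, (6|13)=-1; (−1)^{1·1·6}·(+1)^1·(-1)^1 = -1.
v=∞: 5187 > 0 and -741 < 0  ⇒  (a,b)_∞ = +1.
v=19: a=19^1·(≡9), b=19^1·(≡2) mod 19; (9|19)=+1, (2|19)=-1; (−1)^{1·1·9}·(+1)^1·(-1)^1 = +1.
v=2: v_2(a)=-2, v_2(b)=0; units ≡ 3, 3 (mod 8); ε·ε+αω+βω = 1·1+-2·1+0·1 ≡ 1  ⇒  (a,b)_2 = -1.
v=3: a=3^7·(≡1), b=3^5·(≡2) mod 3; (1|3)=+1, (2|3)=-1; (−1)^{7·5·1}·(+1)^5·(-1)^7 = +1.
v=17: a=17^-2·(≡16), b=17^0·(≡5) mod 17; (16|17)=+1, (5|17)=-1; (−1)^{-2·0·8}·(+1)^0·(-1)^-2 = +1.
v=7: a=7^1·(≡6), b=7^2·(≡4) mod 7; (6|7)=-1, (4|7)=+1; (−1)^{1·2·3}·(-1)^2·(+1)^1 = +1.
(5187, -741 / ℚ) ramifies at {2, 13}: a division algebra.

[2, 13]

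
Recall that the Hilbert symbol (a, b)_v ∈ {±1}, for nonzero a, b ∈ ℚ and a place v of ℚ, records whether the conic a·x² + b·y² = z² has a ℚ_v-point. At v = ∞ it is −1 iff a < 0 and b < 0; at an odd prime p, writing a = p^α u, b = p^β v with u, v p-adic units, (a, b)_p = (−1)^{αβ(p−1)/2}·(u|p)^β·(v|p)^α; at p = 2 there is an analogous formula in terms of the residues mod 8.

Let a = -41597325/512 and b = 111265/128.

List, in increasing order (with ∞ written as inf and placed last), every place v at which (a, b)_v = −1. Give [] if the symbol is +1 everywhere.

Mod squares: a ≡ -154, b ≡ 770. Check v ∈ {∞, 2, 3, 5, 7, 11, 17}.
v=7: a=7^5·(≡3), b=7^1·(≡6) mod 7; (3|7)=-1, (6|7)=-1; (−1)^{5·1·3}·(-1)^1·(-1)^5 = -1.
v=11: a=11^1·(≡10), b=11^1·(≡4) mod 11; (10|11)=-1, (4|11)=+1; (−1)^{1·1·5}·(-1)^1·(+1)^1 = +1.
v=5: a=5^2·(≡1), b=5^1·(≡1) mod 5; (1|5)=+1, (1|5)=+1; (−1)^{2·1·2}·(+1)^1·(+1)^2 = +1.
v=17: a=17^0·(≡13), b=17^2·(≡5) mod 17; (13|17)=+1, (5|17)=-1; (−1)^{0·2·8}·(+1)^2·(-1)^0 = +1.
v=2: v_2(a)=-9, v_2(b)=-7; units ≡ 3, 1 (mod 8); ε·ε+αω+βω = 1·0+-9·0+-7·1 ≡ 1  ⇒  (a,b)_2 = -1.
v=∞: -154 < 0 and 770 > 0  ⇒  (a,b)_∞ = +1.
v=3: a=3^2·(≡2), b=3^0·(≡2) mod 3; (2|3)=-1, (2|3)=-1; (−1)^{2·0·1}·(-1)^0·(-1)^2 = +1.
(-154, 770 / ℚ) ramifies at {2, 7}: a division algebra.

[2, 7]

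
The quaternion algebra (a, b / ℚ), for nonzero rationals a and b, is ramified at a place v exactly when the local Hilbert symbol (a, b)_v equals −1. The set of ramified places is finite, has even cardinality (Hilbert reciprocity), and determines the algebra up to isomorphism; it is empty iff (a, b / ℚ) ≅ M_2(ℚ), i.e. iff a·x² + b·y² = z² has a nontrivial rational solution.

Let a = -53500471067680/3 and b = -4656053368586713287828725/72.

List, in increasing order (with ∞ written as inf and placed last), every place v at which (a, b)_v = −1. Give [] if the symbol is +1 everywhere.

[3, 5, 29, inf]

Mod squares: a ≡ -3990, b ≡ -100282. Check v ∈ {∞, 2, 3, 5, 7, 13, 17, 19, 29}.
v=17: a=17^0·(≡6), b=17^4·(≡15) mod 17; (6|17)=-1, (15|17)=+1; (−1)^{0·4·8}·(-1)^4·(+1)^0 = +1.
v=5: a=5^1·(≡3), b=5^2·(≡3) mod 5; (3|5)=-1, (3|5)=-1; (−1)^{1·2·2}·(-1)^2·(-1)^1 = -1.
v=13: a=13^2·(≡1), b=13^3·(≡6) mod 13; (1|13)=+1, (6|13)=-1; (−1)^{2·3·6}·(+1)^3·(-1)^2 = +1.
v=3: a=3^-1·(≡2), b=3^-2·(≡2) mod 3; (2|3)=-1, (2|3)=-1; (−1)^{-1·-2·1}·(-1)^-2·(-1)^-1 = -1.
v=19: a=19^3·(≡14), b=19^5·(≡16) mod 19; (14|19)=-1, (16|19)=+1; (−1)^{3·5·9}·(-1)^5·(+1)^3 = +1.
v=29: a=29^2·(≡10), b=29^3·(≡24) mod 29; (10|29)=-1, (24|29)=+1; (−1)^{2·3·14}·(-1)^3·(+1)^2 = -1.
v=7: a=7^3·(≡2), b=7^5·(≡3) mod 7; (2|7)=+1, (3|7)=-1; (−1)^{3·5·3}·(+1)^5·(-1)^3 = +1.
v=∞: -3990 < 0 and -100282 < 0  ⇒  (a,b)_∞ = -1.
v=2: v_2(a)=5, v_2(b)=-3; units ≡ 5, 3 (mod 8); ε·ε+αω+βω = 0·1+5·1+-3·1 ≡ 0  ⇒  (a,b)_2 = +1.
|Ram(-3990, -100282)| = 4, even; anisotropic at {3, 5, 29, ∞}.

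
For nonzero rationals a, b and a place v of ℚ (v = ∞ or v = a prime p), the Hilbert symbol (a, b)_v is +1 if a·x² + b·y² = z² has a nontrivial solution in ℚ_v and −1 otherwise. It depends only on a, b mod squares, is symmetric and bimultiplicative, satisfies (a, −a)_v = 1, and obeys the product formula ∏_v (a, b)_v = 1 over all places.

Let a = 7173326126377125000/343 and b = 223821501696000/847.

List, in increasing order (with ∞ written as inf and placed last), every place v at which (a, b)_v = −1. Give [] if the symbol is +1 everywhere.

[2, 3, 5, 7, 13, 17]

Mod squares: a ≡ 462, b ≡ 15470. Check v ∈ {∞, 2, 3, 5, 7, 11, 13, 17}.
v=11: a=11^1·(≡4), b=11^-2·(≡3) mod 11; (4|11)=+1, (3|11)=+1; (−1)^{1·-2·5}·(+1)^-2·(+1)^1 = +1.
v=7: a=7^-3·(≡6), b=7^-1·(≡6) mod 7; (6|7)=-1, (6|7)=-1; (−1)^{-3·-1·3}·(-1)^-1·(-1)^-3 = -1.
v=3: a=3^7·(≡1), b=3^4·(≡2) mod 3; (1|3)=+1, (2|3)=-1; (−1)^{7·4·1}·(+1)^4·(-1)^7 = -1.
v=13: a=13^4·(≡11), b=13^3·(≡7) mod 13; (11|13)=-1, (7|13)=-1; (−1)^{4·3·6}·(-1)^3·(-1)^4 = -1.
v=5: a=5^6·(≡2), b=5^3·(≡4) mod 5; (2|5)=-1, (4|5)=+1; (−1)^{6·3·2}·(-1)^3·(+1)^6 = -1.
v=2: v_2(a)=3, v_2(b)=11; units ≡ 7, 7 (mod 8); ε·ε+αω+βω = 1·1+3·0+11·0 ≡ 1  ⇒  (a,b)_2 = -1.
v=17: a=17^4·(≡5), b=17^3·(≡1) mod 17; (5|17)=-1, (1|17)=+1; (−1)^{4·3·8}·(-1)^3·(+1)^4 = -1.
v=∞: 462 > 0 and 15470 > 0  ⇒  (a,b)_∞ = +1.
(462, 15470 / ℚ) ramifies at {2, 3, 5, 7, 13, 17}: a division algebra.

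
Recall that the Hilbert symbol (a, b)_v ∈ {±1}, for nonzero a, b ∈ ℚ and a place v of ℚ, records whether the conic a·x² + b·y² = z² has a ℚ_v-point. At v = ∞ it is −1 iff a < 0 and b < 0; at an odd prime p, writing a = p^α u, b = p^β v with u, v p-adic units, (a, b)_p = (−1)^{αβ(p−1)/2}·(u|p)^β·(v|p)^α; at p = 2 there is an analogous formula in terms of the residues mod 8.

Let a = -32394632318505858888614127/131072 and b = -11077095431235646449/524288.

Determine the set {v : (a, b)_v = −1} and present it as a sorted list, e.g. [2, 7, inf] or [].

(a, b) ≡ (-277134, -42978) mod (ℚ^×)²; places V = {2, 3, 7, 11, 13, 17, 19, 29, 43, ∞}.
(a,b)_2: α=-17, β=-19; u≡1, v≡7 (mod 8); ε(u)ε(v)=0·1, αω(v)=-17·0, βω(u)=-19·0; sum ≡ 0  ⇒  +1.
(a,b)_11: α=3, u≡8; β=0, v≡2 (mod 11); (8|11)=-1, (2|11)=-1; sign (−1)^0·-1^0·-1^3 = -1.
(a,b)_3: α=1, u≡1; β=5, v≡2 (mod 3); (1|3)=+1, (2|3)=-1; sign (−1)^1·+1^5·-1^1 = +1.
(a,b)_13: α=1, u≡5; β=1, v≡10 (mod 13); (5|13)=-1, (10|13)=+1; sign (−1)^0·-1^1·+1^1 = -1.
(a,b)_29: α=4, u≡11; β=3, v≡14 (mod 29); (11|29)=-1, (14|29)=-1; sign (−1)^0·-1^3·-1^4 = -1.
(a,b)_43: α=2, u≡24; β=2, v≡7 (mod 43); (24|43)=+1, (7|43)=-1; sign (−1)^0·+1^2·-1^2 = +1.
(a,b)_∞: sgn(-277134)=−, sgn(-42978)=−, so -1.
(a,b)_19: α=3, u≡17; β=1, v≡12 (mod 19); (17|19)=+1, (12|19)=-1; sign (−1)^1·+1^1·-1^3 = +1.
(a,b)_7: α=2, u≡5; β=2, v≡1 (mod 7); (5|7)=-1, (1|7)=+1; sign (−1)^0·-1^2·+1^2 = +1.
(a,b)_17: α=5, u≡4; β=4, v≡15 (mod 17); (4|17)=+1, (15|17)=+1; sign (−1)^0·+1^4·+1^5 = +1.
|Ram(-277134, -42978)| = 4, even; anisotropic at {11, 13, 29, ∞}.

[11, 13, 29, inf]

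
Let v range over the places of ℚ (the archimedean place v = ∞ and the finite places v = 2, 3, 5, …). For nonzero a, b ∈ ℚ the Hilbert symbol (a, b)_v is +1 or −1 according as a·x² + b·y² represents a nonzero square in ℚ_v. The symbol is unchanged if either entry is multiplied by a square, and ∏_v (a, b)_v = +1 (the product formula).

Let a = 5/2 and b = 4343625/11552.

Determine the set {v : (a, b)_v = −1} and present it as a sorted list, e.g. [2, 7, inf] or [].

(a, b) ≡ (10, 4290) mod (ℚ^×)²; places V = {2, 3, 5, 11, 13, 19, ∞}.
(a,b)_11: α=0, u≡8; β=1, v≡4 (mod 11); (8|11)=-1, (4|11)=+1; sign (−1)^0·-1^1·+1^0 = -1.
(a,b)_19: α=0, u≡12; β=-2, v≡10 (mod 19); (12|19)=-1, (10|19)=-1; sign (−1)^0·-1^-2·-1^0 = +1.
(a,b)_∞: sgn(10)=+, sgn(4290)=+, so +1.
(a,b)_5: α=1, u≡3; β=3, v≡2 (mod 5); (3|5)=-1, (2|5)=-1; sign (−1)^0·-1^3·-1^1 = +1.
(a,b)_3: α=0, u≡1; β=5, v≡2 (mod 3); (1|3)=+1, (2|3)=-1; sign (−1)^0·+1^5·-1^0 = +1.
(a,b)_2: α=-1, β=-5; u≡5, v≡1 (mod 8); ε(u)ε(v)=0·0, αω(v)=-1·0, βω(u)=-5·1; sum ≡ 1  ⇒  -1.
(a,b)_13: α=0, u≡9; β=1, v≡8 (mod 13); (9|13)=+1, (8|13)=-1; sign (−1)^0·+1^1·-1^0 = +1.
Ram(10, 4290) = {2, 11}; no ℚ_2-point on the conic.

[2, 11]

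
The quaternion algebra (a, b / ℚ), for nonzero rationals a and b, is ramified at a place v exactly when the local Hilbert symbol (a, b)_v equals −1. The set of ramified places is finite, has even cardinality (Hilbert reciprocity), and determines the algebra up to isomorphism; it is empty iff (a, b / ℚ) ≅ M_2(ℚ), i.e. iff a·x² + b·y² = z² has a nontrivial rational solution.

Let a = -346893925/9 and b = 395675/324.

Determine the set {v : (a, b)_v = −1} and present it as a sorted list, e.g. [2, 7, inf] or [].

Mod squares: a ≡ -133, b ≡ 323. Check v ∈ {∞, 2, 3, 5, 7, 17, 19}.
v=∞: -133 < 0 and 323 > 0  ⇒  (a,b)_∞ = +1.
v=19: a=19^3·(≡13), b=19^1·(≡1) mod 19; (13|19)=-1, (1|19)=+1; (−1)^{3·1·9}·(-1)^1·(+1)^3 = +1.
v=2: v_2(a)=0, v_2(b)=-2; units ≡ 3, 3 (mod 8); ε·ε+αω+βω = 1·1+0·1+-2·1 ≡ 1  ⇒  (a,b)_2 = -1.
v=17: a=17^2·(≡5), b=17^1·(≡2) mod 17; (5|17)=-1, (2|17)=+1; (−1)^{2·1·8}·(-1)^1·(+1)^2 = -1.
v=3: a=3^-2·(≡2), b=3^-4·(≡2) mod 3; (2|3)=-1, (2|3)=-1; (−1)^{-2·-4·1}·(-1)^-4·(-1)^-2 = +1.
v=7: a=7^1·(≡4), b=7^2·(≡2) mod 7; (4|7)=+1, (2|7)=+1; (−1)^{1·2·3}·(+1)^2·(+1)^1 = +1.
v=5: a=5^2·(≡2), b=5^2·(≡3) mod 5; (2|5)=-1, (3|5)=-1; (−1)^{2·2·2}·(-1)^2·(-1)^2 = +1.
(-133, 323 / ℚ) ramifies at {2, 17}: a division algebra.

[2, 17]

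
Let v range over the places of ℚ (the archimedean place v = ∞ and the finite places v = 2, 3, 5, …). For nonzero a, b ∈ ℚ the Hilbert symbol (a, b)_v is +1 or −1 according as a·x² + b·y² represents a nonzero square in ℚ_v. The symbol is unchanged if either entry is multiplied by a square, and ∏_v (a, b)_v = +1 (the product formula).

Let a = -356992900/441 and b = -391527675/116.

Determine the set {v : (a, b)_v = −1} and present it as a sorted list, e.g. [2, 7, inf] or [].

[31, inf]

(a, b) ≡ (-9889, -69223) mod (ℚ^×)²; places V = {2, 3, 5, 7, 11, 19, 29, 31, ∞}.
(a,b)_11: α=1, u≡5; β=1, v≡2 (mod 11); (5|11)=+1, (2|11)=-1; sign (−1)^1·+1^1·-1^1 = +1.
(a,b)_31: α=1, u≡6; β=1, v≡23 (mod 31); (6|31)=-1, (23|31)=-1; sign (−1)^1·-1^1·-1^1 = -1.
(a,b)_∞: sgn(-9889)=−, sgn(-69223)=−, so -1.
(a,b)_5: α=2, u≡4; β=2, v≡3 (mod 5); (4|5)=+1, (3|5)=-1; sign (−1)^0·+1^2·-1^2 = +1.
(a,b)_29: α=1, u≡28; β=-1, v≡5 (mod 29); (28|29)=+1, (5|29)=+1; sign (−1)^0·+1^-1·+1^1 = +1.
(a,b)_2: α=2, β=-2; u≡7, v≡1 (mod 8); ε(u)ε(v)=1·0, αω(v)=2·0, βω(u)=-2·0; sum ≡ 0  ⇒  +1.
(a,b)_19: α=2, u≡3; β=0, v≡12 (mod 19); (3|19)=-1, (12|19)=-1; sign (−1)^0·-1^0·-1^2 = +1.
(a,b)_7: α=-2, u≡1; β=1, v≡4 (mod 7); (1|7)=+1, (4|7)=+1; sign (−1)^0·+1^1·+1^-2 = +1.
(a,b)_3: α=-2, u≡2; β=8, v≡2 (mod 3); (2|3)=-1, (2|3)=-1; sign (−1)^0·-1^8·-1^-2 = +1.
(-9889, -69223 / ℚ) ramifies at {31, ∞}: a division algebra.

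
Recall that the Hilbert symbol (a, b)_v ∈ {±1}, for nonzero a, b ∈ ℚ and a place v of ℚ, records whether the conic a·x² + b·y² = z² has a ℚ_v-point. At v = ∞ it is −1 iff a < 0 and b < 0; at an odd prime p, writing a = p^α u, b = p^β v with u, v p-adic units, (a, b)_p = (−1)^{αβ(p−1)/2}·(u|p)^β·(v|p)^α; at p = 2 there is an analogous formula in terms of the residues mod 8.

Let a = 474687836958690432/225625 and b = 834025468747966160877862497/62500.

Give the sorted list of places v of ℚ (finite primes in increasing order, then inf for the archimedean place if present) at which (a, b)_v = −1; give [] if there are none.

[7, 17, 23, 29]

(a, b) ≡ (249458, 2737) mod (ℚ^×)²; places V = {2, 3, 5, 7, 11, 17, 19, 23, 29, ∞}.
(a,b)_11: α=1, u≡6; β=4, v≡3 (mod 11); (6|11)=-1, (3|11)=+1; sign (−1)^0·-1^4·+1^1 = +1.
(a,b)_3: α=4, u≡2; β=2, v≡1 (mod 3); (2|3)=-1, (1|3)=+1; sign (−1)^0·-1^2·+1^4 = +1.
(a,b)_23: α=3, u≡13; β=5, v≡12 (mod 23); (13|23)=+1, (12|23)=+1; sign (−1)^1·+1^5·+1^3 = -1.
(a,b)_∞: sgn(249458)=+, sgn(2737)=+, so +1.
(a,b)_2: α=7, β=-2; u≡1, v≡1 (mod 8); ε(u)ε(v)=0·0, αω(v)=7·0, βω(u)=-2·0; sum ≡ 0  ⇒  +1.
(a,b)_29: α=1, u≡3; β=2, v≡14 (mod 29); (3|29)=-1, (14|29)=-1; sign (−1)^0·-1^2·-1^1 = -1.
(a,b)_17: α=3, u≡10; β=5, v≡15 (mod 17); (10|17)=-1, (15|17)=+1; sign (−1)^0·-1^5·+1^3 = -1.
(a,b)_19: α=-2, u≡11; β=0, v≡16 (mod 19); (11|19)=+1, (16|19)=+1; sign (−1)^0·+1^0·+1^-2 = +1.
(a,b)_5: α=-4, u≡2; β=-6, v≡3 (mod 5); (2|5)=-1, (3|5)=-1; sign (−1)^0·-1^-6·-1^-4 = +1.
(a,b)_7: α=4, u≡3; β=7, v≡5 (mod 7); (3|7)=-1, (5|7)=-1; sign (−1)^0·-1^7·-1^4 = -1.
(249458, 2737 / ℚ) ramifies at {7, 17, 23, 29}: a division algebra.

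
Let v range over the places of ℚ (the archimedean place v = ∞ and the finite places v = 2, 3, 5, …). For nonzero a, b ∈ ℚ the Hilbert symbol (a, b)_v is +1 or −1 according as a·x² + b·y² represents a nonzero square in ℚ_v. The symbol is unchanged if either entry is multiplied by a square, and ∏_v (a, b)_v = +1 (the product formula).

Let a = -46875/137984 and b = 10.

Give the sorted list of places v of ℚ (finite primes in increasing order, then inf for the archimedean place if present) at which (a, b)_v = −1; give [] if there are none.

[5, 11]

(a, b) ≡ (-33, 10) mod (ℚ^×)²; places V = {2, 3, 5, 7, 11, ∞}.
(a,b)_7: α=-2, u≡2; β=0, v≡3 (mod 7); (2|7)=+1, (3|7)=-1; sign (−1)^0·+1^0·-1^-2 = +1.
(a,b)_5: α=6, u≡3; β=1, v≡2 (mod 5); (3|5)=-1, (2|5)=-1; sign (−1)^0·-1^1·-1^6 = -1.
(a,b)_2: α=-8, β=1; u≡7, v≡5 (mod 8); ε(u)ε(v)=1·0, αω(v)=-8·1, βω(u)=1·0; sum ≡ 0  ⇒  +1.
(a,b)_11: α=-1, u≡10; β=0, v≡10 (mod 11); (10|11)=-1, (10|11)=-1; sign (−1)^0·-1^0·-1^-1 = -1.
(a,b)_3: α=1, u≡1; β=0, v≡1 (mod 3); (1|3)=+1, (1|3)=+1; sign (−1)^0·+1^0·+1^1 = +1.
(a,b)_∞: sgn(-33)=−, sgn(10)=+, so +1.
(-33, 10 / ℚ) ramifies at {5, 11}: a division algebra.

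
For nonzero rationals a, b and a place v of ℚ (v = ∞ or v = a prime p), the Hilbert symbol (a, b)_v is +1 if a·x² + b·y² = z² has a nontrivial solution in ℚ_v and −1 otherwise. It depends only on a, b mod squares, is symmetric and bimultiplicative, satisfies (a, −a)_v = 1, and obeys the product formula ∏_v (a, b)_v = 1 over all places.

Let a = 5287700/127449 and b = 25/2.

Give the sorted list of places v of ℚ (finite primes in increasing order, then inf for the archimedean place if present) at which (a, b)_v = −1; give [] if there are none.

Mod squares: a ≡ 437, b ≡ 2. Check v ∈ {∞, 2, 3, 5, 7, 11, 17, 19, 23}.
v=7: a=7^-2·(≡3), b=7^0·(≡2) mod 7; (3|7)=-1, (2|7)=+1; (−1)^{-2·0·3}·(-1)^0·(+1)^-2 = +1.
v=19: a=19^1·(≡4), b=19^0·(≡3) mod 19; (4|19)=+1, (3|19)=-1; (−1)^{1·0·9}·(+1)^0·(-1)^1 = -1.
v=2: v_2(a)=2, v_2(b)=-1; units ≡ 5, 1 (mod 8); ε·ε+αω+βω = 0·0+2·0+-1·1 ≡ 1  ⇒  (a,b)_2 = -1.
v=3: a=3^-2·(≡2), b=3^0·(≡2) mod 3; (2|3)=-1, (2|3)=-1; (−1)^{-2·0·1}·(-1)^0·(-1)^-2 = +1.
v=17: a=17^-2·(≡14), b=17^0·(≡4) mod 17; (14|17)=-1, (4|17)=+1; (−1)^{-2·0·8}·(-1)^0·(+1)^-2 = +1.
v=∞: 437 > 0 and 2 > 0  ⇒  (a,b)_∞ = +1.
v=5: a=5^2·(≡2), b=5^2·(≡3) mod 5; (2|5)=-1, (3|5)=-1; (−1)^{2·2·2}·(-1)^2·(-1)^2 = +1.
v=23: a=23^1·(≡14), b=23^0·(≡1) mod 23; (14|23)=-1, (1|23)=+1; (−1)^{1·0·11}·(-1)^0·(+1)^1 = +1.
v=11: a=11^2·(≡10), b=11^0·(≡7) mod 11; (10|11)=-1, (7|11)=-1; (−1)^{2·0·5}·(-1)^0·(-1)^2 = +1.
|Ram(437, 2)| = 2, even; anisotropic at {2, 19}.

[2, 19]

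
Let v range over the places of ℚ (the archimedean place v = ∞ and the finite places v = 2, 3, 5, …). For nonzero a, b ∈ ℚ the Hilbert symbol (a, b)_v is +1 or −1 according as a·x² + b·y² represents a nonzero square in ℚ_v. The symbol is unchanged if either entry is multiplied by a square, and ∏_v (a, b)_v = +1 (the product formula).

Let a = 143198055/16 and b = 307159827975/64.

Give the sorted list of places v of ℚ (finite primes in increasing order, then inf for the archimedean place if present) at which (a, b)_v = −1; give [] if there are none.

(a, b) ≡ (455, 231) mod (ℚ^×)²; places V = {2, 3, 5, 7, 11, 13, 17, ∞}.
(a,b)_2: α=-4, β=-6; u≡7, v≡7 (mod 8); ε(u)ε(v)=1·1, αω(v)=-4·0, βω(u)=-6·0; sum ≡ 1  ⇒  -1.
(a,b)_17: α=2, u≡4; β=2, v≡3 (mod 17); (4|17)=+1, (3|17)=-1; sign (−1)^0·+1^2·-1^2 = +1.
(a,b)_7: α=1, u≡1; β=1, v≡6 (mod 7); (1|7)=+1, (6|7)=-1; sign (−1)^1·+1^1·-1^1 = +1.
(a,b)_5: α=1, u≡1; β=2, v≡1 (mod 5); (1|5)=+1, (1|5)=+1; sign (−1)^0·+1^2·+1^1 = +1.
(a,b)_11: α=2, u≡4; β=3, v≡8 (mod 11); (4|11)=+1, (8|11)=-1; sign (−1)^0·+1^3·-1^2 = +1.
(a,b)_13: α=1, u≡12; β=2, v≡1 (mod 13); (12|13)=+1, (1|13)=+1; sign (−1)^0·+1^2·+1^1 = +1.
(a,b)_3: α=2, u≡2; β=3, v≡2 (mod 3); (2|3)=-1, (2|3)=-1; sign (−1)^0·-1^3·-1^2 = -1.
(a,b)_∞: sgn(455)=+, sgn(231)=+, so +1.
Ram(455, 231) = {2, 3}; no ℚ_2-point on the conic.

[2, 3]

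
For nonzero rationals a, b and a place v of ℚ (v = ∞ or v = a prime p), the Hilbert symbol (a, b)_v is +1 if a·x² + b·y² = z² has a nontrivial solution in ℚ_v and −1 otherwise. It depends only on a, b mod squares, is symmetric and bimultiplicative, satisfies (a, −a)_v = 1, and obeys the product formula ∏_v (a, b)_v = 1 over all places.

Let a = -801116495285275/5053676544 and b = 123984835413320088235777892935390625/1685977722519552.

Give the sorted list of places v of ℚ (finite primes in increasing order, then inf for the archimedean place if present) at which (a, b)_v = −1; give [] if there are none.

[3, 41]

(a, b) ≡ (-380029, 8331405) mod (ℚ^×)²; places V = {2, 3, 5, 7, 11, 13, 19, 23, 29, 31, 41, 43, ∞}.
(a,b)_29: α=2, u≡20; β=0, v≡4 (mod 29); (20|29)=+1, (4|29)=+1; sign (−1)^0·+1^0·+1^2 = +1.
(a,b)_43: α=2, u≡22; β=4, v≡42 (mod 43); (22|43)=-1, (42|43)=-1; sign (−1)^0·-1^4·-1^2 = +1.
(a,b)_∞: sgn(-380029)=−, sgn(8331405)=+, so +1.
(a,b)_13: α=1, u≡4; β=4, v≡3 (mod 13); (4|13)=+1, (3|13)=+1; sign (−1)^0·+1^4·+1^1 = +1.
(a,b)_23: α=1, u≡20; β=3, v≡3 (mod 23); (20|23)=-1, (3|23)=+1; sign (−1)^1·-1^3·+1^1 = +1.
(a,b)_2: α=-10, β=-22; u≡3, v≡5 (mod 8); ε(u)ε(v)=1·0, αω(v)=-10·1, βω(u)=-22·1; sum ≡ 0  ⇒  +1.
(a,b)_31: α=-1, u≡26; β=-1, v≡2 (mod 31); (26|31)=-1, (2|31)=+1; sign (−1)^1·-1^-1·+1^-1 = +1.
(a,b)_7: α=-2, u≡1; β=-2, v≡5 (mod 7); (1|7)=+1, (5|7)=-1; sign (−1)^0·+1^-2·-1^-2 = +1.
(a,b)_5: α=2, u≡1; β=7, v≡4 (mod 5); (1|5)=+1, (4|5)=+1; sign (−1)^0·+1^7·+1^2 = +1.
(a,b)_19: α=-2, u≡1; β=3, v≡8 (mod 19); (1|19)=+1, (8|19)=-1; sign (−1)^0·+1^3·-1^-2 = +1.
(a,b)_3: α=-2, u≡2; β=-7, v≡2 (mod 3); (2|3)=-1, (2|3)=-1; sign (−1)^0·-1^-7·-1^-2 = -1.
(a,b)_41: α=3, u≡30; β=7, v≡10 (mod 41); (30|41)=-1, (10|41)=+1; sign (−1)^0·-1^7·+1^3 = -1.
(a,b)_11: α=0, u≡10; β=-2, v≡5 (mod 11); (10|11)=-1, (5|11)=+1; sign (−1)^0·-1^-2·+1^0 = +1.
Ram(-380029, 8331405) = {3, 41}; no ℚ_3-point on the conic.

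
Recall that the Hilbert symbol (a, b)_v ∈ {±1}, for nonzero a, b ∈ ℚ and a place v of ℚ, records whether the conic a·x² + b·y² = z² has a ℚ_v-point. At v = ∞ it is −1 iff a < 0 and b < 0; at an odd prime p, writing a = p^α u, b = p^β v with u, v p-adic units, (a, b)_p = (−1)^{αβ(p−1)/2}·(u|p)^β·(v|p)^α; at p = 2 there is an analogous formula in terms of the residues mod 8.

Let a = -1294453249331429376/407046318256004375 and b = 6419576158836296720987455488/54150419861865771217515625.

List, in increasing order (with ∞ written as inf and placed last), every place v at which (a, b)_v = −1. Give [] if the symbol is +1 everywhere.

[2, 19]

Mod squares: a ≡ -437, b ≡ 2. Check v ∈ {∞, 2, 3, 5, 7, 13, 17, 19, 23, 37}.
v=5: a=5^-4·(≡2), b=5^-6·(≡3) mod 5; (2|5)=-1, (3|5)=-1; (−1)^{-4·-6·2}·(-1)^-6·(-1)^-4 = +1.
v=7: a=7^4·(≡2), b=7^6·(≡2) mod 7; (2|7)=+1, (2|7)=+1; (−1)^{4·6·3}·(+1)^6·(+1)^4 = +1.
v=17: a=17^4·(≡5), b=17^6·(≡8) mod 17; (5|17)=-1, (8|17)=+1; (−1)^{4·6·8}·(-1)^6·(+1)^4 = +1.
v=37: a=37^-4·(≡25), b=37^-6·(≡15) mod 37; (25|37)=+1, (15|37)=-1; (−1)^{-4·-6·18}·(+1)^-6·(-1)^-4 = +1.
v=2: v_2(a)=22, v_2(b)=33; units ≡ 3, 1 (mod 8); ε·ε+αω+βω = 1·0+22·0+33·1 ≡ 1  ⇒  (a,b)_2 = -1.
v=3: a=3^4·(≡1), b=3^6·(≡2) mod 3; (1|3)=+1, (2|3)=-1; (−1)^{4·6·1}·(+1)^6·(-1)^4 = +1.
v=23: a=23^-3·(≡8), b=23^-4·(≡1) mod 23; (8|23)=+1, (1|23)=+1; (−1)^{-3·-4·11}·(+1)^-4·(+1)^-3 = +1.
v=13: a=13^-4·(≡11), b=13^-6·(≡5) mod 13; (11|13)=-1, (5|13)=-1; (−1)^{-4·-6·6}·(-1)^-6·(-1)^-4 = +1.
v=19: a=19^1·(≡8), b=19^2·(≡2) mod 19; (8|19)=-1, (2|19)=-1; (−1)^{1·2·9}·(-1)^2·(-1)^1 = -1.
v=∞: -437 < 0 and 2 > 0  ⇒  (a,b)_∞ = +1.
Ram(-437, 2) = {2, 19}; no ℚ_2-point on the conic.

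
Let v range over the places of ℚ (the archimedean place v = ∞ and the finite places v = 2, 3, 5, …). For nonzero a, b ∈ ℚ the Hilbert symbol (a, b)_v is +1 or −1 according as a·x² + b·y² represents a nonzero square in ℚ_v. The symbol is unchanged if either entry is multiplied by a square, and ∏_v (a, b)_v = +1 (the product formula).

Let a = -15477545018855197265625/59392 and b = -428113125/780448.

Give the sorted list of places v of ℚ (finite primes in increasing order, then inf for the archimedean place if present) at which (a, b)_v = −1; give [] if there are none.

[5, 17, 37, inf]

Mod squares: a ≡ -182410, b ≡ -36482. Check v ∈ {∞, 2, 3, 5, 11, 17, 19, 29, 37}.
v=11: a=11^2·(≡1), b=11^2·(≡4) mod 11; (1|11)=+1, (4|11)=+1; (−1)^{2·2·5}·(+1)^2·(+1)^2 = +1.
v=∞: -182410 < 0 and -36482 < 0  ⇒  (a,b)_∞ = -1.
v=37: a=37^3·(≡7), b=37^1·(≡18) mod 37; (7|37)=+1, (18|37)=-1; (−1)^{3·1·18}·(+1)^1·(-1)^3 = -1.
v=17: a=17^3·(≡3), b=17^1·(≡1) mod 17; (3|17)=-1, (1|17)=+1; (−1)^{3·1·8}·(-1)^1·(+1)^3 = -1.
v=2: v_2(a)=-11, v_2(b)=-5; units ≡ 3, 7 (mod 8); ε·ε+αω+βω = 1·1+-11·0+-5·1 ≡ 0  ⇒  (a,b)_2 = +1.
v=5: a=5^9·(≡2), b=5^4·(≡3) mod 5; (2|5)=-1, (3|5)=-1; (−1)^{9·4·2}·(-1)^4·(-1)^9 = -1.
v=3: a=3^6·(≡2), b=3^2·(≡1) mod 3; (2|3)=-1, (1|3)=+1; (−1)^{6·2·1}·(-1)^2·(+1)^6 = +1.
v=29: a=29^-1·(≡12), b=29^-3·(≡14) mod 29; (12|29)=-1, (14|29)=-1; (−1)^{-1·-3·14}·(-1)^-3·(-1)^-1 = +1.
v=19: a=19^2·(≡6), b=19^0·(≡6) mod 19; (6|19)=+1, (6|19)=+1; (−1)^{2·0·9}·(+1)^0·(+1)^2 = +1.
(-182410, -36482 / ℚ) ramifies at {5, 17, 37, ∞}: a division algebra.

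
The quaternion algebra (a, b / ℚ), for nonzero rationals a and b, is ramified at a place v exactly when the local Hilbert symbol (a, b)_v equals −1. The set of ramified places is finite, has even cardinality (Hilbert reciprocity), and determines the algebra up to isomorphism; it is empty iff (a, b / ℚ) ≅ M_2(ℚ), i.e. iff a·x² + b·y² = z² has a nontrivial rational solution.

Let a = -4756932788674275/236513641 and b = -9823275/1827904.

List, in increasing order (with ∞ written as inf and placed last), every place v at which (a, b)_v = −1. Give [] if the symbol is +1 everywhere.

[41, inf]

(a, b) ≡ (-451, -11) mod (ℚ^×)²; places V = {2, 3, 5, 7, 11, 13, 41, ∞}.
(a,b)_41: α=1, u≡22; β=0, v≡38 (mod 41); (22|41)=-1, (38|41)=-1; sign (−1)^0·-1^0·-1^1 = -1.
(a,b)_5: α=2, u≡4; β=2, v≡1 (mod 5); (4|5)=+1, (1|5)=+1; sign (−1)^0·+1^2·+1^2 = +1.
(a,b)_2: α=0, β=-6; u≡5, v≡5 (mod 8); ε(u)ε(v)=0·0, αω(v)=0·1, βω(u)=-6·1; sum ≡ 0  ⇒  +1.
(a,b)_7: α=-2, u≡1; β=2, v≡5 (mod 7); (1|7)=+1, (5|7)=-1; sign (−1)^0·+1^2·-1^-2 = +1.
(a,b)_∞: sgn(-451)=−, sgn(-11)=−, so -1.
(a,b)_13: α=-6, u≡9; β=-4, v≡7 (mod 13); (9|13)=+1, (7|13)=-1; sign (−1)^0·+1^-4·-1^-6 = +1.
(a,b)_11: α=3, u≡9; β=1, v≡10 (mod 11); (9|11)=+1, (10|11)=-1; sign (−1)^1·+1^1·-1^3 = +1.
(a,b)_3: α=20, u≡2; β=6, v≡1 (mod 3); (2|3)=-1, (1|3)=+1; sign (−1)^0·-1^6·+1^20 = +1.
Ram(-451, -11) = {41, ∞}; no ℚ_41-point on the conic.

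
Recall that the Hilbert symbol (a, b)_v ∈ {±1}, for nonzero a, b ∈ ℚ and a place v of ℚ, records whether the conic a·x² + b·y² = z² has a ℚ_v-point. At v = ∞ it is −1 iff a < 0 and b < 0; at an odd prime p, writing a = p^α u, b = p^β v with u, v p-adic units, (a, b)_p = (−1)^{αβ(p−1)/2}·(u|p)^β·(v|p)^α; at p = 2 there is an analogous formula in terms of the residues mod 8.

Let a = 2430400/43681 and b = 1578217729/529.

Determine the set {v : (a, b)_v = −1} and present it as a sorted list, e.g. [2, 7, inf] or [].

[17, 19, 29, 53]

Mod squares: a ≡ 31, b ≡ 5460961. Check v ∈ {∞, 2, 5, 7, 11, 17, 19, 23, 29, 31, 53}.
v=53: a=53^0·(≡33), b=53^1·(≡39) mod 53; (33|53)=-1, (39|53)=-1; (−1)^{0·1·26}·(-1)^1·(-1)^0 = -1.
v=31: a=31^1·(≡16), b=31^0·(≡5) mod 31; (16|31)=+1, (5|31)=+1; (−1)^{1·0·15}·(+1)^0·(+1)^1 = +1.
v=29: a=29^0·(≡12), b=29^1·(≡19) mod 29; (12|29)=-1, (19|29)=-1; (−1)^{0·1·14}·(-1)^1·(-1)^0 = -1.
v=5: a=5^2·(≡1), b=5^0·(≡1) mod 5; (1|5)=+1, (1|5)=+1; (−1)^{2·0·2}·(+1)^0·(+1)^2 = +1.
v=11: a=11^-2·(≡3), b=11^1·(≡8) mod 11; (3|11)=+1, (8|11)=-1; (−1)^{-2·1·5}·(+1)^1·(-1)^-2 = +1.
v=∞: 31 > 0 and 5460961 > 0  ⇒  (a,b)_∞ = +1.
v=19: a=19^-2·(≡13), b=19^1·(≡11) mod 19; (13|19)=-1, (11|19)=+1; (−1)^{-2·1·9}·(-1)^1·(+1)^-2 = -1.
v=23: a=23^0·(≡9), b=23^-2·(≡3) mod 23; (9|23)=+1, (3|23)=+1; (−1)^{0·-2·11}·(+1)^-2·(+1)^0 = +1.
v=17: a=17^0·(≡10), b=17^3·(≡9) mod 17; (10|17)=-1, (9|17)=+1; (−1)^{0·3·8}·(-1)^3·(+1)^0 = -1.
v=7: a=7^2·(≡5), b=7^0·(≡1) mod 7; (5|7)=-1, (1|7)=+1; (−1)^{2·0·3}·(-1)^0·(+1)^2 = +1.
v=2: v_2(a)=6, v_2(b)=0; units ≡ 7, 1 (mod 8); ε·ε+αω+βω = 1·0+6·0+0·0 ≡ 0  ⇒  (a,b)_2 = +1.
|Ram(31, 5460961)| = 4, even; anisotropic at {17, 19, 29, 53}.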